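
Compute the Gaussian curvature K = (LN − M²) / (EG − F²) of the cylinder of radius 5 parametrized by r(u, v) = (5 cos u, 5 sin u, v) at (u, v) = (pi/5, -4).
K = 0

Coefficients of the first fundamental form: E = 25, F = 0, G = 1.
Coefficients of the second fundamental form: L = -5, M = 0, N = 0.
Assemble K = (LN − M²)/(EG − F²) = 0. At (u, v) = (pi/5, -4): K = 0.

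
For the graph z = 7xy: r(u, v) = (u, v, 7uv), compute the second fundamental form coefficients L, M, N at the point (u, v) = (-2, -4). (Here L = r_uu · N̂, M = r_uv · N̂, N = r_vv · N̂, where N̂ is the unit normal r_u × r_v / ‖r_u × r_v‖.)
L = 0;  M = 7*sqrt(109)/327;  N = 0

Compute the unit normal N̂(u, v) = (-7*v/sqrt(49*u^2 + 49*v^2 + 1), -7*u/sqrt(49*u^2 + 49*v^2 + 1), 1/sqrt(49*u^2 + 49*v^2 + 1)), and the second partials r_uu, r_uv, r_vv. Take dot products:
  L(u, v) = r_uu · N̂ = 0,
  M(u, v) = r_uv · N̂ = 7/sqrt(49*u^2 + 49*v^2 + 1),
  N(u, v) = r_vv · N̂ = 0.
Evaluating at (u, v) = (-2, -4):
  L = 0, M = 7*sqrt(109)/327, N = 0.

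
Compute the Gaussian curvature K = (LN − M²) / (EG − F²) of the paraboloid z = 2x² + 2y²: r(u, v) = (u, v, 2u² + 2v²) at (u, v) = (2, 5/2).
K = 16/27225

Coefficients of the first fundamental form: E = 16*u^2 + 1, F = 16*u*v, G = 16*v^2 + 1.
Coefficients of the second fundamental form: L = 4/sqrt(16*u^2 + 16*v^2 + 1), M = 0, N = 4/sqrt(16*u^2 + 16*v^2 + 1).
Assemble K = (LN − M²)/(EG − F²) = 16/(256*u^4 + 512*u^2*v^2 + 32*u^2 + 256*v^4 + 32*v^2 + 1). At (u, v) = (2, 5/2): K = 16/27225.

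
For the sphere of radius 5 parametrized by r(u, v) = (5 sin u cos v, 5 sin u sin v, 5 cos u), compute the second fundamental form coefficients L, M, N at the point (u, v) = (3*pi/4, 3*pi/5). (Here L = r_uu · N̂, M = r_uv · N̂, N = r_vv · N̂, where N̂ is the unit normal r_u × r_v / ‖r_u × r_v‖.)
L = -5;  M = 0;  N = -5/2

Compute the unit normal N̂(u, v) = (sin(u)^2*cos(v)/Abs(sin(u)), sin(u)^2*sin(v)/Abs(sin(u)), sin(2*u)/(2*Abs(sin(u)))), and the second partials r_uu, r_uv, r_vv. Take dot products:
  L(u, v) = r_uu · N̂ = -5*sin(u)/Abs(sin(u)),
  M(u, v) = r_uv · N̂ = 0,
  N(u, v) = r_vv · N̂ = -5*sin(u)^3/Abs(sin(u)).
Evaluating at (u, v) = (3*pi/4, 3*pi/5):
  L = -5, M = 0, N = -5/2.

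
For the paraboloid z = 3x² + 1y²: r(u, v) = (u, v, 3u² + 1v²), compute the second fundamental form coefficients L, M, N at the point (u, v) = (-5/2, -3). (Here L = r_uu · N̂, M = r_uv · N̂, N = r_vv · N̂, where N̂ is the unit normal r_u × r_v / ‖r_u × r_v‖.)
L = 3*sqrt(262)/131;  M = 0;  N = sqrt(262)/131

Compute the unit normal N̂(u, v) = (-6*u/sqrt(36*u^2 + 4*v^2 + 1), -2*v/sqrt(36*u^2 + 4*v^2 + 1), 1/sqrt(36*u^2 + 4*v^2 + 1)), and the second partials r_uu, r_uv, r_vv. Take dot products:
  L(u, v) = r_uu · N̂ = 6/sqrt(36*u^2 + 4*v^2 + 1),
  M(u, v) = r_uv · N̂ = 0,
  N(u, v) = r_vv · N̂ = 2/sqrt(36*u^2 + 4*v^2 + 1).
Evaluating at (u, v) = (-5/2, -3):
  L = 3*sqrt(262)/131, M = 0, N = sqrt(262)/131.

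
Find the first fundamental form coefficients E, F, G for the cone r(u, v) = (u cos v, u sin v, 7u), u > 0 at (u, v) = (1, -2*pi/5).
E = 50;  F = 0;  G = 1

Partials: r_u = (cos(v), sin(v), 7), r_v = (-u*sin(v), u*cos(v), 0). As functions of (u, v):
  E = r_u · r_u = 50,
  F = r_u · r_v = 0,
  G = r_v · r_v = u^2.
Evaluating at (u, v) = (1, -2*pi/5): E = 50, F = 0, G = 1.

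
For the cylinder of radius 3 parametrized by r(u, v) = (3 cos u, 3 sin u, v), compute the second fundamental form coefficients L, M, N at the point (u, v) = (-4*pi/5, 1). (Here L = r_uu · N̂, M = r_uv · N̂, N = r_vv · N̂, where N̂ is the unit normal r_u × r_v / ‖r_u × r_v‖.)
L = -3;  M = 0;  N = 0

Compute the unit normal N̂(u, v) = (cos(u), sin(u), 0), and the second partials r_uu, r_uv, r_vv. Take dot products:
  L(u, v) = r_uu · N̂ = -3,
  M(u, v) = r_uv · N̂ = 0,
  N(u, v) = r_vv · N̂ = 0.
Evaluating at (u, v) = (-4*pi/5, 1):
  L = -3, M = 0, N = 0.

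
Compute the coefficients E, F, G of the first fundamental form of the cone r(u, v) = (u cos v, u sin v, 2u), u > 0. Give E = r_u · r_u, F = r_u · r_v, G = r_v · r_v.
E = 5;  F = 0;  G = u^2

Compute partials: r_u = (cos(v), sin(v), 2), r_v = (-u*sin(v), u*cos(v), 0). Then
  E = r_u · r_u = 5,
  F = r_u · r_v = 0,
  G = r_v · r_v = u^2.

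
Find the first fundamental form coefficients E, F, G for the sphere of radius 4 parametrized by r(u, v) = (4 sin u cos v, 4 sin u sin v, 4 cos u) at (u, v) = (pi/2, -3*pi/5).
E = 16;  F = 0;  G = 16

Partials: r_u = (4*cos(u)*cos(v), 4*sin(v)*cos(u), -4*sin(u)), r_v = (-4*sin(u)*sin(v), 4*sin(u)*cos(v), 0). As functions of (u, v):
  E = r_u · r_u = 16,
  F = r_u · r_v = 0,
  G = r_v · r_v = 16*sin(u)^2.
Evaluating at (u, v) = (pi/2, -3*pi/5): E = 16, F = 0, G = 16.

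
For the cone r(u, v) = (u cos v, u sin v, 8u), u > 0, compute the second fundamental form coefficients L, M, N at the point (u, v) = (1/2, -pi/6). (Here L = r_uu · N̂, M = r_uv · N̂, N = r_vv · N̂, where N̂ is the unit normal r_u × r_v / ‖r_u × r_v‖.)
L = 0;  M = 0;  N = 4*sqrt(65)/65

Compute the unit normal N̂(u, v) = (-8*sqrt(65)*u*cos(v)/(65*Abs(u)), -8*sqrt(65)*u*sin(v)/(65*Abs(u)), sqrt(65)*u/(65*Abs(u))), and the second partials r_uu, r_uv, r_vv. Take dot products:
  L(u, v) = r_uu · N̂ = 0,
  M(u, v) = r_uv · N̂ = 0,
  N(u, v) = r_vv · N̂ = 8*sqrt(65)*u^2/(65*Abs(u)).
Evaluating at (u, v) = (1/2, -pi/6):
  L = 0, M = 0, N = 4*sqrt(65)/65.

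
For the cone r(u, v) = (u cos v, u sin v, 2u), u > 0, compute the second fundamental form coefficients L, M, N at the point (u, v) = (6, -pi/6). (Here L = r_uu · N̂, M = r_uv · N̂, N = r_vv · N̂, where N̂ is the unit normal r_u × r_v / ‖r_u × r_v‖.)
L = 0;  M = 0;  N = 12*sqrt(5)/5

Compute the unit normal N̂(u, v) = (-2*sqrt(5)*u*cos(v)/(5*Abs(u)), -2*sqrt(5)*u*sin(v)/(5*Abs(u)), sqrt(5)*u/(5*Abs(u))), and the second partials r_uu, r_uv, r_vv. Take dot products:
  L(u, v) = r_uu · N̂ = 0,
  M(u, v) = r_uv · N̂ = 0,
  N(u, v) = r_vv · N̂ = 2*sqrt(5)*u^2/(5*Abs(u)).
Evaluating at (u, v) = (6, -pi/6):
  L = 0, M = 0, N = 12*sqrt(5)/5.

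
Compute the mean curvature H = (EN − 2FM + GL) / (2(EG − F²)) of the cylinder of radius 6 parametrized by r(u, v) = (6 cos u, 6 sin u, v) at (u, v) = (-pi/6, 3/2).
H = -1/12

With E = 36, F = 0, G = 1, L = -6, M = 0, N = 0, assemble
  H = (EN − 2FM + GL) / (2(EG − F²)) = -1/12.
At (u, v) = (-pi/6, 3/2): H = -1/12.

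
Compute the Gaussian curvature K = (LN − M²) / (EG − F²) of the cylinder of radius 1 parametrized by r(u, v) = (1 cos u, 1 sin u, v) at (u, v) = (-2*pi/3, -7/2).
K = 0

Coefficients of the first fundamental form: E = 1, F = 0, G = 1.
Coefficients of the second fundamental form: L = -1, M = 0, N = 0.
Assemble K = (LN − M²)/(EG − F²) = 0. At (u, v) = (-2*pi/3, -7/2): K = 0.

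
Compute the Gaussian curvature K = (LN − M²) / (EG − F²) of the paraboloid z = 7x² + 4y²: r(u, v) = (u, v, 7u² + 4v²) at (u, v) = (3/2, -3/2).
K = 28/85849

Coefficients of the first fundamental form: E = 196*u^2 + 1, F = 112*u*v, G = 64*v^2 + 1.
Coefficients of the second fundamental form: L = 14/sqrt(196*u^2 + 64*v^2 + 1), M = 0, N = 8/sqrt(196*u^2 + 64*v^2 + 1).
Assemble K = (LN − M²)/(EG − F²) = 112/(38416*u^4 + 25088*u^2*v^2 + 392*u^2 + 4096*v^4 + 128*v^2 + 1). At (u, v) = (3/2, -3/2): K = 28/85849.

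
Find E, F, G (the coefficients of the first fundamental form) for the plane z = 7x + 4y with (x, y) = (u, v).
E = 50;  F = 28;  G = 17

Compute partials: r_u = (1, 0, 7), r_v = (0, 1, 4). Then
  E = r_u · r_u = 50,
  F = r_u · r_v = 28,
  G = r_v · r_v = 17.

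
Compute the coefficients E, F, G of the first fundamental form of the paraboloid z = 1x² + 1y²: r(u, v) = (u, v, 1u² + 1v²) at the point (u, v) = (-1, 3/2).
E = 5;  F = -6;  G = 10

Partials: r_u = (1, 0, 2*u), r_v = (0, 1, 2*v). As functions of (u, v):
  E = r_u · r_u = 4*u^2 + 1,
  F = r_u · r_v = 4*u*v,
  G = r_v · r_v = 4*v^2 + 1.
Evaluating at (u, v) = (-1, 3/2): E = 5, F = -6, G = 10.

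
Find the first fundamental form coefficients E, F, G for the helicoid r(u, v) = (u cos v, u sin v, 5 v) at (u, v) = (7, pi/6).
E = 1;  F = 0;  G = 74

Partials: r_u = (cos(v), sin(v), 0), r_v = (-u*sin(v), u*cos(v), 5). As functions of (u, v):
  E = r_u · r_u = 1,
  F = r_u · r_v = 0,
  G = r_v · r_v = u^2 + 25.
Evaluating at (u, v) = (7, pi/6): E = 1, F = 0, G = 74.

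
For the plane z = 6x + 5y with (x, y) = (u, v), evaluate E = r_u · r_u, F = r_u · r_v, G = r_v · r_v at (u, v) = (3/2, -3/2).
E = 37;  F = 30;  G = 26

Partials: r_u = (1, 0, 6), r_v = (0, 1, 5). As functions of (u, v):
  E = r_u · r_u = 37,
  F = r_u · r_v = 30,
  G = r_v · r_v = 26.
Evaluating at (u, v) = (3/2, -3/2): E = 37, F = 30, G = 26.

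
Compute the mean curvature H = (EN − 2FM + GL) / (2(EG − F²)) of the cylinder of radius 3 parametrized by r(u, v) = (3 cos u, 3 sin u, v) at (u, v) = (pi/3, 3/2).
H = -1/6

With E = 9, F = 0, G = 1, L = -3, M = 0, N = 0, assemble
  H = (EN − 2FM + GL) / (2(EG − F²)) = -1/6.
At (u, v) = (pi/3, 3/2): H = -1/6.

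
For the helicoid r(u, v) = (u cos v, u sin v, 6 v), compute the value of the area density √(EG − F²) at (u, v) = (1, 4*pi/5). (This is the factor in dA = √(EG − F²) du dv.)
√(EG − F²)|_{(1, 4*pi/5)} = sqrt(37)

E = 1, F = 0, G = u^2 + 36, so EG − F² = u^2 + 36. Taking the positive square root: √(EG − F²) = sqrt(u^2 + 36). At (u, v) = (1, 4*pi/5): sqrt(37).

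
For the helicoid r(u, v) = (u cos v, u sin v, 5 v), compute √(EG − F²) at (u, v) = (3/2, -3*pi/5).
√(EG − F²)|_{(3/2, -3*pi/5)} = sqrt(109)/2

E = 1, F = 0, G = u^2 + 25; EG − F² = u^2 + 25; √(EG − F²) = sqrt(u^2 + 25). At the given point: sqrt(109)/2.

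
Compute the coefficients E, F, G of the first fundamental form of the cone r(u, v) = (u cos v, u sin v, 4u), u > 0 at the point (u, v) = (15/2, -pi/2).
E = 17;  F = 0;  G = 225/4

Partials: r_u = (cos(v), sin(v), 4), r_v = (-u*sin(v), u*cos(v), 0). As functions of (u, v):
  E = r_u · r_u = 17,
  F = r_u · r_v = 0,
  G = r_v · r_v = u^2.
Evaluating at (u, v) = (15/2, -pi/2): E = 17, F = 0, G = 225/4.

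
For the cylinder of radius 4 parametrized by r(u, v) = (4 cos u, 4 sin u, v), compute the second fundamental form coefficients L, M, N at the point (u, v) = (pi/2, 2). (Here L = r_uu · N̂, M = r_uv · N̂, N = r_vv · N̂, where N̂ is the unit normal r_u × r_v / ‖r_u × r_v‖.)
L = -4;  M = 0;  N = 0

Compute the unit normal N̂(u, v) = (cos(u), sin(u), 0), and the second partials r_uu, r_uv, r_vv. Take dot products:
  L(u, v) = r_uu · N̂ = -4,
  M(u, v) = r_uv · N̂ = 0,
  N(u, v) = r_vv · N̂ = 0.
Evaluating at (u, v) = (pi/2, 2):
  L = -4, M = 0, N = 0.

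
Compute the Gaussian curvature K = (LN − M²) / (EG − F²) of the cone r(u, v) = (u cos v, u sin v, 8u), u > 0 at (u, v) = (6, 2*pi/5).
K = 0

Coefficients of the first fundamental form: E = 65, F = 0, G = u^2.
Coefficients of the second fundamental form: L = 0, M = 0, N = 8*sqrt(65)*u^2/(65*Abs(u)).
Assemble K = (LN − M²)/(EG − F²) = 0. At (u, v) = (6, 2*pi/5): K = 0.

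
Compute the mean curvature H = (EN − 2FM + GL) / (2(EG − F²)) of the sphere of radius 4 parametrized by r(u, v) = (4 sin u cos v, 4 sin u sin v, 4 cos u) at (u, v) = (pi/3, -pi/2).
H = -1/4

With E = 16, F = 0, G = 16*sin(u)^2, L = -4*sin(u)/Abs(sin(u)), M = 0, N = -4*sin(u)^3/Abs(sin(u)), assemble
  H = (EN − 2FM + GL) / (2(EG − F²)) = -sin(u)/(4*Abs(sin(u))).
At (u, v) = (pi/3, -pi/2): H = -1/4.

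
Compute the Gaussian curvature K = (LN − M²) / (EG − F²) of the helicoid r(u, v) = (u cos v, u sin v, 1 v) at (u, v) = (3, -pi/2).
K = -1/100

Coefficients of the first fundamental form: E = 1, F = 0, G = u^2 + 1.
Coefficients of the second fundamental form: L = 0, M = -1/sqrt(u^2 + 1), N = 0.
Assemble K = (LN − M²)/(EG − F²) = -1/(u^2 + 1)^2. At (u, v) = (3, -pi/2): K = -1/100.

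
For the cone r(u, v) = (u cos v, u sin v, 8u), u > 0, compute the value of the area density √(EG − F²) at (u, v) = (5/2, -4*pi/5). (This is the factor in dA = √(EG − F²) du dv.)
√(EG − F²)|_{(5/2, -4*pi/5)} = 5*sqrt(65)/2

E = 65, F = 0, G = u^2, so EG − F² = 65*u^2. Taking the positive square root: √(EG − F²) = sqrt(65)*Abs(u). At (u, v) = (5/2, -4*pi/5): 5*sqrt(65)/2.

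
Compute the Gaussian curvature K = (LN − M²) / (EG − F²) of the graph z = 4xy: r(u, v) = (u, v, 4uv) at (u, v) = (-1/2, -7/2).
K = -16/40401

Coefficients of the first fundamental form: E = 16*v^2 + 1, F = 16*u*v, G = 16*u^2 + 1.
Coefficients of the second fundamental form: L = 0, M = 4/sqrt(16*u^2 + 16*v^2 + 1), N = 0.
Assemble K = (LN − M²)/(EG − F²) = -16/(256*u^4 + 512*u^2*v^2 + 32*u^2 + 256*v^4 + 32*v^2 + 1). At (u, v) = (-1/2, -7/2): K = -16/40401.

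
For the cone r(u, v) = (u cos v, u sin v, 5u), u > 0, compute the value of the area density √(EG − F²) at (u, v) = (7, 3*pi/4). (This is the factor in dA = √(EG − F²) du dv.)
√(EG − F²)|_{(7, 3*pi/4)} = 7*sqrt(26)

E = 26, F = 0, G = u^2, so EG − F² = 26*u^2. Taking the positive square root: √(EG − F²) = sqrt(26)*Abs(u). At (u, v) = (7, 3*pi/4): 7*sqrt(26).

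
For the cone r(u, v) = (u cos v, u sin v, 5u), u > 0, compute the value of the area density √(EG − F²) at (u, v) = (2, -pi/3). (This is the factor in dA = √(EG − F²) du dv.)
√(EG − F²)|_{(2, -pi/3)} = 2*sqrt(26)

E = 26, F = 0, G = u^2, so EG − F² = 26*u^2. Taking the positive square root: √(EG − F²) = sqrt(26)*Abs(u). At (u, v) = (2, -pi/3): 2*sqrt(26).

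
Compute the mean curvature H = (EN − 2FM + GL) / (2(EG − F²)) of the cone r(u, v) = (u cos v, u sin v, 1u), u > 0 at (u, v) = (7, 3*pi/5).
H = sqrt(2)/28

With E = 2, F = 0, G = u^2, L = 0, M = 0, N = sqrt(2)*u^2/(2*Abs(u)), assemble
  H = (EN − 2FM + GL) / (2(EG − F²)) = sqrt(2)/(4*Abs(u)).
At (u, v) = (7, 3*pi/5): H = sqrt(2)/28.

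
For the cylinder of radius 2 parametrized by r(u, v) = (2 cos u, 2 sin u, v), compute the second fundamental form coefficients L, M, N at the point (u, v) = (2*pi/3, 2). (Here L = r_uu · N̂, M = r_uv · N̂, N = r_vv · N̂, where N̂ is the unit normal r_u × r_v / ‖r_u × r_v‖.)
L = -2;  M = 0;  N = 0

Compute the unit normal N̂(u, v) = (cos(u), sin(u), 0), and the second partials r_uu, r_uv, r_vv. Take dot products:
  L(u, v) = r_uu · N̂ = -2,
  M(u, v) = r_uv · N̂ = 0,
  N(u, v) = r_vv · N̂ = 0.
Evaluating at (u, v) = (2*pi/3, 2):
  L = -2, M = 0, N = 0.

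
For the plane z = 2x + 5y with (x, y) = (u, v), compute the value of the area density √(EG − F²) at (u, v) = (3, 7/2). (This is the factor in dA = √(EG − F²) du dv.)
√(EG − F²)|_{(3, 7/2)} = sqrt(30)

E = 5, F = 10, G = 26, so EG − F² = 30. Taking the positive square root: √(EG − F²) = sqrt(30). At (u, v) = (3, 7/2): sqrt(30).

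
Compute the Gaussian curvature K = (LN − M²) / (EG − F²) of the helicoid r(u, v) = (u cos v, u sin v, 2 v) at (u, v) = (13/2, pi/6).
K = -64/34225

Coefficients of the first fundamental form: E = 1, F = 0, G = u^2 + 4.
Coefficients of the second fundamental form: L = 0, M = -2/sqrt(u^2 + 4), N = 0.
Assemble K = (LN − M²)/(EG − F²) = -4/(u^2 + 4)^2. At (u, v) = (13/2, pi/6): K = -64/34225.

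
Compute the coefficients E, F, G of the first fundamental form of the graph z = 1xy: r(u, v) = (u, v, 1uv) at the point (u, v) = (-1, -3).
E = 10;  F = 3;  G = 2

Partials: r_u = (1, 0, v), r_v = (0, 1, u). As functions of (u, v):
  E = r_u · r_u = v^2 + 1,
  F = r_u · r_v = u*v,
  G = r_v · r_v = u^2 + 1.
Evaluating at (u, v) = (-1, -3): E = 10, F = 3, G = 2.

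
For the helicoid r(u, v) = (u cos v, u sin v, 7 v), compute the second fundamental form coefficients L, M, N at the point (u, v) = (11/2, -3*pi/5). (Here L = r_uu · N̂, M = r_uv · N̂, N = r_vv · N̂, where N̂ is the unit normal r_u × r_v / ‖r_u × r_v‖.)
L = 0;  M = -14*sqrt(317)/317;  N = 0

Compute the unit normal N̂(u, v) = (7*sin(v)/sqrt(u^2 + 49), -7*cos(v)/sqrt(u^2 + 49), u/sqrt(u^2 + 49)), and the second partials r_uu, r_uv, r_vv. Take dot products:
  L(u, v) = r_uu · N̂ = 0,
  M(u, v) = r_uv · N̂ = -7/sqrt(u^2 + 49),
  N(u, v) = r_vv · N̂ = 0.
Evaluating at (u, v) = (11/2, -3*pi/5):
  L = 0, M = -14*sqrt(317)/317, N = 0.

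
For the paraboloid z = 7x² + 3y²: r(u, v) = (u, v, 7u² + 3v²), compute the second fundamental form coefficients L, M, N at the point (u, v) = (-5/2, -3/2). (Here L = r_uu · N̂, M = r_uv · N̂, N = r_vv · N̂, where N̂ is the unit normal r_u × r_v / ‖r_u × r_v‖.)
L = 14*sqrt(1307)/1307;  M = 0;  N = 6*sqrt(1307)/1307

Compute the unit normal N̂(u, v) = (-14*u/sqrt(196*u^2 + 36*v^2 + 1), -6*v/sqrt(196*u^2 + 36*v^2 + 1), 1/sqrt(196*u^2 + 36*v^2 + 1)), and the second partials r_uu, r_uv, r_vv. Take dot products:
  L(u, v) = r_uu · N̂ = 14/sqrt(196*u^2 + 36*v^2 + 1),
  M(u, v) = r_uv · N̂ = 0,
  N(u, v) = r_vv · N̂ = 6/sqrt(196*u^2 + 36*v^2 + 1).
Evaluating at (u, v) = (-5/2, -3/2):
  L = 14*sqrt(1307)/1307, M = 0, N = 6*sqrt(1307)/1307.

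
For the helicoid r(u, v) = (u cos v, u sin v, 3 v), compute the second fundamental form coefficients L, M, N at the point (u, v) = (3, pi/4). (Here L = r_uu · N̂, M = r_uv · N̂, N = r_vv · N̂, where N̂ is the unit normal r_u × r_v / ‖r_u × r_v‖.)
L = 0;  M = -sqrt(2)/2;  N = 0

Compute the unit normal N̂(u, v) = (3*sin(v)/sqrt(u^2 + 9), -3*cos(v)/sqrt(u^2 + 9), u/sqrt(u^2 + 9)), and the second partials r_uu, r_uv, r_vv. Take dot products:
  L(u, v) = r_uu · N̂ = 0,
  M(u, v) = r_uv · N̂ = -3/sqrt(u^2 + 9),
  N(u, v) = r_vv · N̂ = 0.
Evaluating at (u, v) = (3, pi/4):
  L = 0, M = -sqrt(2)/2, N = 0.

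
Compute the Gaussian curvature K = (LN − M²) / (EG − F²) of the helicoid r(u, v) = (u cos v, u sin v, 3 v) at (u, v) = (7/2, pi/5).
K = -144/7225

Coefficients of the first fundamental form: E = 1, F = 0, G = u^2 + 9.
Coefficients of the second fundamental form: L = 0, M = -3/sqrt(u^2 + 9), N = 0.
Assemble K = (LN − M²)/(EG − F²) = -9/(u^2 + 9)^2. At (u, v) = (7/2, pi/5): K = -144/7225.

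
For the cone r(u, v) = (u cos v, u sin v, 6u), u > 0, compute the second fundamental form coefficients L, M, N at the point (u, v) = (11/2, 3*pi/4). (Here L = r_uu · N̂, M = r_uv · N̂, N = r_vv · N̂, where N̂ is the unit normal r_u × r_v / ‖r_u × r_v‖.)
L = 0;  M = 0;  N = 33*sqrt(37)/37

Compute the unit normal N̂(u, v) = (-6*sqrt(37)*u*cos(v)/(37*Abs(u)), -6*sqrt(37)*u*sin(v)/(37*Abs(u)), sqrt(37)*u/(37*Abs(u))), and the second partials r_uu, r_uv, r_vv. Take dot products:
  L(u, v) = r_uu · N̂ = 0,
  M(u, v) = r_uv · N̂ = 0,
  N(u, v) = r_vv · N̂ = 6*sqrt(37)*u^2/(37*Abs(u)).
Evaluating at (u, v) = (11/2, 3*pi/4):
  L = 0, M = 0, N = 33*sqrt(37)/37.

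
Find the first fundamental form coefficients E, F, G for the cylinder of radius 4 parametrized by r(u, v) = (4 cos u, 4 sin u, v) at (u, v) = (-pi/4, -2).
E = 16;  F = 0;  G = 1

Partials: r_u = (-4*sin(u), 4*cos(u), 0), r_v = (0, 0, 1). As functions of (u, v):
  E = r_u · r_u = 16,
  F = r_u · r_v = 0,
  G = r_v · r_v = 1.
Evaluating at (u, v) = (-pi/4, -2): E = 16, F = 0, G = 1.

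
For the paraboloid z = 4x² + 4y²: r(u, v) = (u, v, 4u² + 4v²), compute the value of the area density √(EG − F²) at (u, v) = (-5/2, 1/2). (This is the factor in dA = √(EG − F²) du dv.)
√(EG − F²)|_{(-5/2, 1/2)} = sqrt(417)

E = 64*u^2 + 1, F = 64*u*v, G = 64*v^2 + 1, so EG − F² = 64*u^2 + 64*v^2 + 1. Taking the positive square root: √(EG − F²) = sqrt(64*u^2 + 64*v^2 + 1). At (u, v) = (-5/2, 1/2): sqrt(417).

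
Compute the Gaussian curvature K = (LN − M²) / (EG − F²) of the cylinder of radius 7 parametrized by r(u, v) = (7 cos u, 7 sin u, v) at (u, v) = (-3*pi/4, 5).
K = 0

Coefficients of the first fundamental form: E = 49, F = 0, G = 1.
Coefficients of the second fundamental form: L = -7, M = 0, N = 0.
Assemble K = (LN − M²)/(EG − F²) = 0. At (u, v) = (-3*pi/4, 5): K = 0.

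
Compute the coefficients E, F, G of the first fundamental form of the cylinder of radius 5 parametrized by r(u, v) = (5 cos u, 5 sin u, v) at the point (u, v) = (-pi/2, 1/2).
E = 25;  F = 0;  G = 1

Partials: r_u = (-5*sin(u), 5*cos(u), 0), r_v = (0, 0, 1). As functions of (u, v):
  E = r_u · r_u = 25,
  F = r_u · r_v = 0,
  G = r_v · r_v = 1.
Evaluating at (u, v) = (-pi/2, 1/2): E = 25, F = 0, G = 1.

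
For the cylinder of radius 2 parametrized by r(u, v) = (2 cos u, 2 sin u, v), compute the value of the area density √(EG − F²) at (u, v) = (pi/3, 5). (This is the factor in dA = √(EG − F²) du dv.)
√(EG − F²)|_{(pi/3, 5)} = 2

E = 4, F = 0, G = 1, so EG − F² = 4. Taking the positive square root: √(EG − F²) = 2. At (u, v) = (pi/3, 5): 2.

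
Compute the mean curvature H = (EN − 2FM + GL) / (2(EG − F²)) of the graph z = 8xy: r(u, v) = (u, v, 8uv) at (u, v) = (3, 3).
H = -4608*sqrt(1153)/1329409

With E = 64*v^2 + 1, F = 64*u*v, G = 64*u^2 + 1, L = 0, M = 8/sqrt(64*u^2 + 64*v^2 + 1), N = 0, assemble
  H = (EN − 2FM + GL) / (2(EG − F²)) = -512*u*v/(64*u^2 + 64*v^2 + 1)^(3/2).
At (u, v) = (3, 3): H = -4608*sqrt(1153)/1329409.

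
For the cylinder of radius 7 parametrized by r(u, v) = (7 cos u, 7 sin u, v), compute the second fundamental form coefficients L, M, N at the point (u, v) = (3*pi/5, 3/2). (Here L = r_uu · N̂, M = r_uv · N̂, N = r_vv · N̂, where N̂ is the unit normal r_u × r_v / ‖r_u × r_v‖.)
L = -7;  M = 0;  N = 0

Compute the unit normal N̂(u, v) = (cos(u), sin(u), 0), and the second partials r_uu, r_uv, r_vv. Take dot products:
  L(u, v) = r_uu · N̂ = -7,
  M(u, v) = r_uv · N̂ = 0,
  N(u, v) = r_vv · N̂ = 0.
Evaluating at (u, v) = (3*pi/5, 3/2):
  L = -7, M = 0, N = 0.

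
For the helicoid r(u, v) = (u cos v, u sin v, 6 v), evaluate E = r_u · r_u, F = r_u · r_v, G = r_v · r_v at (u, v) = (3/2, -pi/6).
E = 1;  F = 0;  G = 153/4

Partials: r_u = (cos(v), sin(v), 0), r_v = (-u*sin(v), u*cos(v), 6). As functions of (u, v):
  E = r_u · r_u = 1,
  F = r_u · r_v = 0,
  G = r_v · r_v = u^2 + 36.
Evaluating at (u, v) = (3/2, -pi/6): E = 1, F = 0, G = 153/4.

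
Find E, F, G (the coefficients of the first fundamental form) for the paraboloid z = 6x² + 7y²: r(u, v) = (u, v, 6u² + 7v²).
E = 144*u^2 + 1;  F = 168*u*v;  G = 196*v^2 + 1

Compute partials: r_u = (1, 0, 12*u), r_v = (0, 1, 14*v). Then
  E = r_u · r_u = 144*u^2 + 1,
  F = r_u · r_v = 168*u*v,
  G = r_v · r_v = 196*v^2 + 1.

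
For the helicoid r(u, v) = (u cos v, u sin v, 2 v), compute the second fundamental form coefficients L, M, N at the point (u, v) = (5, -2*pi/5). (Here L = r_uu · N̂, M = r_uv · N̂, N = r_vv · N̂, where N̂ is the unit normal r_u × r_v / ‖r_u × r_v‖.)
L = 0;  M = -2*sqrt(29)/29;  N = 0

Compute the unit normal N̂(u, v) = (2*sin(v)/sqrt(u^2 + 4), -2*cos(v)/sqrt(u^2 + 4), u/sqrt(u^2 + 4)), and the second partials r_uu, r_uv, r_vv. Take dot products:
  L(u, v) = r_uu · N̂ = 0,
  M(u, v) = r_uv · N̂ = -2/sqrt(u^2 + 4),
  N(u, v) = r_vv · N̂ = 0.
Evaluating at (u, v) = (5, -2*pi/5):
  L = 0, M = -2*sqrt(29)/29, N = 0.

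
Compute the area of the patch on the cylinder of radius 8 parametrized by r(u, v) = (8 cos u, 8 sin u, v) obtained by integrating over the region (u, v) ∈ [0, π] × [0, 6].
Area = 48*pi

Area = ∫∫ √(EG − F²) du dv with √(EG − F²) = 8. Integrating over [0, π] × [0, 6] gives 48*pi.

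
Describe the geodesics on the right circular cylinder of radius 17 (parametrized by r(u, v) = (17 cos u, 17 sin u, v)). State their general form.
The cylinder is flat (K = 0) and locally isometric to the plane via the development (u, v) ↦ (17 u, v). Geodesics are the pre-images of straight lines: circles (v constant), vertical lines (u constant), and helices (v = c · u + d) for constants c, d.

A right cylinder has E = 17², F = 0, G = 1, so EG − F² = 17², and L = −17, M = N = 0, giving K = (LN − M²)/(EG − F²) = 0 everywhere. A flat surface is locally isometric to the Euclidean plane via the map (u, v) ↦ (17 u, v). Straight lines in the (x̃, ỹ) plane pull back to: (a) horizontal circles (v = const), (b) vertical generators (u = const), and (c) helices (17 u tan θ = v, i.e. v = c · u + d).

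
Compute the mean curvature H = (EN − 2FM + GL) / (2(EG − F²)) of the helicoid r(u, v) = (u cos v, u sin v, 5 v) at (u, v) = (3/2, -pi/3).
H = 0

With E = 1, F = 0, G = u^2 + 25, L = 0, M = -5/sqrt(u^2 + 25), N = 0, assemble
  H = (EN − 2FM + GL) / (2(EG − F²)) = 0.
At (u, v) = (3/2, -pi/3): H = 0.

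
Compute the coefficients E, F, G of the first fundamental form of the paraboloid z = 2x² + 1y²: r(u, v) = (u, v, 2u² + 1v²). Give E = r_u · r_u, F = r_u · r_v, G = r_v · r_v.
E = 16*u^2 + 1;  F = 8*u*v;  G = 4*v^2 + 1

Compute partials: r_u = (1, 0, 4*u), r_v = (0, 1, 2*v). Then
  E = r_u · r_u = 16*u^2 + 1,
  F = r_u · r_v = 8*u*v,
  G = r_v · r_v = 4*v^2 + 1.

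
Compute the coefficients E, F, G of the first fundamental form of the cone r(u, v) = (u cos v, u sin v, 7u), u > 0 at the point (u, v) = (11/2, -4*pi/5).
E = 50;  F = 0;  G = 121/4

Partials: r_u = (cos(v), sin(v), 7), r_v = (-u*sin(v), u*cos(v), 0). As functions of (u, v):
  E = r_u · r_u = 50,
  F = r_u · r_v = 0,
  G = r_v · r_v = u^2.
Evaluating at (u, v) = (11/2, -4*pi/5): E = 50, F = 0, G = 121/4.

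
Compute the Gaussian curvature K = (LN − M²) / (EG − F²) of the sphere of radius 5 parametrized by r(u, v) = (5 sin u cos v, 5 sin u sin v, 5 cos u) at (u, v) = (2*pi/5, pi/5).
K = 1/25

Coefficients of the first fundamental form: E = 25, F = 0, G = 25*sin(u)^2.
Coefficients of the second fundamental form: L = -5*sin(u)/Abs(sin(u)), M = 0, N = -5*sin(u)^3/Abs(sin(u)).
Assemble K = (LN − M²)/(EG − F²) = 1/25. At (u, v) = (2*pi/5, pi/5): K = 1/25.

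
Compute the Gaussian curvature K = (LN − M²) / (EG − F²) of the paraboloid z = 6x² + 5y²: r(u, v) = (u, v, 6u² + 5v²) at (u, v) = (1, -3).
K = 24/218405

Coefficients of the first fundamental form: E = 144*u^2 + 1, F = 120*u*v, G = 100*v^2 + 1.
Coefficients of the second fundamental form: L = 12/sqrt(144*u^2 + 100*v^2 + 1), M = 0, N = 10/sqrt(144*u^2 + 100*v^2 + 1).
Assemble K = (LN − M²)/(EG − F²) = 120/(20736*u^4 + 28800*u^2*v^2 + 288*u^2 + 10000*v^4 + 200*v^2 + 1). At (u, v) = (1, -3): K = 24/218405.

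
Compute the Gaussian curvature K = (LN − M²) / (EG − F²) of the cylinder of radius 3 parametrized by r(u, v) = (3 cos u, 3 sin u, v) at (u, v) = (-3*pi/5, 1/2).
K = 0

Coefficients of the first fundamental form: E = 9, F = 0, G = 1.
Coefficients of the second fundamental form: L = -3, M = 0, N = 0.
Assemble K = (LN − M²)/(EG − F²) = 0. At (u, v) = (-3*pi/5, 1/2): K = 0.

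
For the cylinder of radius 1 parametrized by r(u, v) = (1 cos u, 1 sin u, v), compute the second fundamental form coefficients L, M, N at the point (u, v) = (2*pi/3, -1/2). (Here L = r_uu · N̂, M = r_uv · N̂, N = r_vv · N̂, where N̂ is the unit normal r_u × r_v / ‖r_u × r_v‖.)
L = -1;  M = 0;  N = 0

Compute the unit normal N̂(u, v) = (cos(u), sin(u), 0), and the second partials r_uu, r_uv, r_vv. Take dot products:
  L(u, v) = r_uu · N̂ = -1,
  M(u, v) = r_uv · N̂ = 0,
  N(u, v) = r_vv · N̂ = 0.
Evaluating at (u, v) = (2*pi/3, -1/2):
  L = -1, M = 0, N = 0.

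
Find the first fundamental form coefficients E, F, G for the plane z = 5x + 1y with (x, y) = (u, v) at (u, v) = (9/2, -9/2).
E = 26;  F = 5;  G = 2

Partials: r_u = (1, 0, 5), r_v = (0, 1, 1). As functions of (u, v):
  E = r_u · r_u = 26,
  F = r_u · r_v = 5,
  G = r_v · r_v = 2.
Evaluating at (u, v) = (9/2, -9/2): E = 26, F = 5, G = 2.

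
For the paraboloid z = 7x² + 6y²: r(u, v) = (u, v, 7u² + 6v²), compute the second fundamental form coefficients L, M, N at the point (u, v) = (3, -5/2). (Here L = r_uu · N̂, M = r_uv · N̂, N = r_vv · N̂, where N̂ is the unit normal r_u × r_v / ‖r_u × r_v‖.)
L = 14*sqrt(2665)/2665;  M = 0;  N = 12*sqrt(2665)/2665

Compute the unit normal N̂(u, v) = (-14*u/sqrt(196*u^2 + 144*v^2 + 1), -12*v/sqrt(196*u^2 + 144*v^2 + 1), 1/sqrt(196*u^2 + 144*v^2 + 1)), and the second partials r_uu, r_uv, r_vv. Take dot products:
  L(u, v) = r_uu · N̂ = 14/sqrt(196*u^2 + 144*v^2 + 1),
  M(u, v) = r_uv · N̂ = 0,
  N(u, v) = r_vv · N̂ = 12/sqrt(196*u^2 + 144*v^2 + 1).
Evaluating at (u, v) = (3, -5/2):
  L = 14*sqrt(2665)/2665, M = 0, N = 12*sqrt(2665)/2665.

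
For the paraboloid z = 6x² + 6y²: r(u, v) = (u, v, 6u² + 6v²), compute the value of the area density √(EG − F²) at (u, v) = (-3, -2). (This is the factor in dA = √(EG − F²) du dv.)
√(EG − F²)|_{(-3, -2)} = sqrt(1873)

E = 144*u^2 + 1, F = 144*u*v, G = 144*v^2 + 1, so EG − F² = 144*u^2 + 144*v^2 + 1. Taking the positive square root: √(EG − F²) = sqrt(144*u^2 + 144*v^2 + 1). At (u, v) = (-3, -2): sqrt(1873).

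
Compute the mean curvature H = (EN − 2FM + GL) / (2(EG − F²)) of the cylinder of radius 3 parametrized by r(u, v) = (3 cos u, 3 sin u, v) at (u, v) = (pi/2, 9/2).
H = -1/6

With E = 9, F = 0, G = 1, L = -3, M = 0, N = 0, assemble
  H = (EN − 2FM + GL) / (2(EG − F²)) = -1/6.
At (u, v) = (pi/2, 9/2): H = -1/6.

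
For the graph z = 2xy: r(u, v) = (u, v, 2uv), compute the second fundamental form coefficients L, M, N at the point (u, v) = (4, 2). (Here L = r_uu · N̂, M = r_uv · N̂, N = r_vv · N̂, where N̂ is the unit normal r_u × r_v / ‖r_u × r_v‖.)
L = 0;  M = 2/9;  N = 0

Compute the unit normal N̂(u, v) = (-2*v/sqrt(4*u^2 + 4*v^2 + 1), -2*u/sqrt(4*u^2 + 4*v^2 + 1), 1/sqrt(4*u^2 + 4*v^2 + 1)), and the second partials r_uu, r_uv, r_vv. Take dot products:
  L(u, v) = r_uu · N̂ = 0,
  M(u, v) = r_uv · N̂ = 2/sqrt(4*u^2 + 4*v^2 + 1),
  N(u, v) = r_vv · N̂ = 0.
Evaluating at (u, v) = (4, 2):
  L = 0, M = 2/9, N = 0.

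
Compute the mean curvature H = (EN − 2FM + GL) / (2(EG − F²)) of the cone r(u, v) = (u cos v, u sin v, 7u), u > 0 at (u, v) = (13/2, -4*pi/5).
H = 7*sqrt(2)/130

With E = 50, F = 0, G = u^2, L = 0, M = 0, N = 7*sqrt(2)*u^2/(10*Abs(u)), assemble
  H = (EN − 2FM + GL) / (2(EG − F²)) = 7*sqrt(2)/(20*Abs(u)).
At (u, v) = (13/2, -4*pi/5): H = 7*sqrt(2)/130.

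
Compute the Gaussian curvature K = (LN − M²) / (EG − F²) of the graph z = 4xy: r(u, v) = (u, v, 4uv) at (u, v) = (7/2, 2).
K = -16/68121

Coefficients of the first fundamental form: E = 16*v^2 + 1, F = 16*u*v, G = 16*u^2 + 1.
Coefficients of the second fundamental form: L = 0, M = 4/sqrt(16*u^2 + 16*v^2 + 1), N = 0.
Assemble K = (LN − M²)/(EG − F²) = -16/(256*u^4 + 512*u^2*v^2 + 32*u^2 + 256*v^4 + 32*v^2 + 1). At (u, v) = (7/2, 2): K = -16/68121.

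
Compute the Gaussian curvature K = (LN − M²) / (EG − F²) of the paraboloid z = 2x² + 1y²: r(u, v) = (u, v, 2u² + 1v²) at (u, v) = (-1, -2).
K = 8/1089

Coefficients of the first fundamental form: E = 16*u^2 + 1, F = 8*u*v, G = 4*v^2 + 1.
Coefficients of the second fundamental form: L = 4/sqrt(16*u^2 + 4*v^2 + 1), M = 0, N = 2/sqrt(16*u^2 + 4*v^2 + 1).
Assemble K = (LN − M²)/(EG − F²) = 8/(256*u^4 + 128*u^2*v^2 + 32*u^2 + 16*v^4 + 8*v^2 + 1). At (u, v) = (-1, -2): K = 8/1089.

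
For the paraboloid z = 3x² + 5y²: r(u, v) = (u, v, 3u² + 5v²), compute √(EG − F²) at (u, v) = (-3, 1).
√(EG − F²)|_{(-3, 1)} = 5*sqrt(17)

E = 36*u^2 + 1, F = 60*u*v, G = 100*v^2 + 1; EG − F² = 36*u^2 + 100*v^2 + 1; √(EG − F²) = sqrt(36*u^2 + 100*v^2 + 1). At the given point: 5*sqrt(17).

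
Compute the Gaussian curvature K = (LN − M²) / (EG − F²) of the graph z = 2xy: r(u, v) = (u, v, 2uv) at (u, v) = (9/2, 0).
K = -1/1681

Coefficients of the first fundamental form: E = 4*v^2 + 1, F = 4*u*v, G = 4*u^2 + 1.
Coefficients of the second fundamental form: L = 0, M = 2/sqrt(4*u^2 + 4*v^2 + 1), N = 0.
Assemble K = (LN − M²)/(EG − F²) = -4/(16*u^4 + 32*u^2*v^2 + 8*u^2 + 16*v^4 + 8*v^2 + 1). At (u, v) = (9/2, 0): K = -1/1681.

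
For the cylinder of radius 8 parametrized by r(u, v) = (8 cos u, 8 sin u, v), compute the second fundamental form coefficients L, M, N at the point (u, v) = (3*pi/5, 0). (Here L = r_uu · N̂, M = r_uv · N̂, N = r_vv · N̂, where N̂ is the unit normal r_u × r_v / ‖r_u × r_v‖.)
L = -8;  M = 0;  N = 0

Compute the unit normal N̂(u, v) = (cos(u), sin(u), 0), and the second partials r_uu, r_uv, r_vv. Take dot products:
  L(u, v) = r_uu · N̂ = -8,
  M(u, v) = r_uv · N̂ = 0,
  N(u, v) = r_vv · N̂ = 0.
Evaluating at (u, v) = (3*pi/5, 0):
  L = -8, M = 0, N = 0.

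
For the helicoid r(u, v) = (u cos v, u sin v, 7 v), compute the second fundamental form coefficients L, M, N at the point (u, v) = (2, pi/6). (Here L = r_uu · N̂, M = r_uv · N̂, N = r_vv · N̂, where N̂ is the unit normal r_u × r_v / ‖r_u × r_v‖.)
L = 0;  M = -7*sqrt(53)/53;  N = 0

Compute the unit normal N̂(u, v) = (7*sin(v)/sqrt(u^2 + 49), -7*cos(v)/sqrt(u^2 + 49), u/sqrt(u^2 + 49)), and the second partials r_uu, r_uv, r_vv. Take dot products:
  L(u, v) = r_uu · N̂ = 0,
  M(u, v) = r_uv · N̂ = -7/sqrt(u^2 + 49),
  N(u, v) = r_vv · N̂ = 0.
Evaluating at (u, v) = (2, pi/6):
  L = 0, M = -7*sqrt(53)/53, N = 0.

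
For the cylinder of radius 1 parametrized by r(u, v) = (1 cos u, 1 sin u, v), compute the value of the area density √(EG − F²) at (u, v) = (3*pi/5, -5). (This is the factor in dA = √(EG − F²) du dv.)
√(EG − F²)|_{(3*pi/5, -5)} = 1

E = 1, F = 0, G = 1, so EG − F² = 1. Taking the positive square root: √(EG − F²) = 1. At (u, v) = (3*pi/5, -5): 1.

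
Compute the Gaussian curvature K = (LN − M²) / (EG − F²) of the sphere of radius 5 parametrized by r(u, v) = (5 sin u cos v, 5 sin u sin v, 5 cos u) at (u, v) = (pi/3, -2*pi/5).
K = 1/25

Coefficients of the first fundamental form: E = 25, F = 0, G = 25*sin(u)^2.
Coefficients of the second fundamental form: L = -5*sin(u)/Abs(sin(u)), M = 0, N = -5*sin(u)^3/Abs(sin(u)).
Assemble K = (LN − M²)/(EG − F²) = 1/25. At (u, v) = (pi/3, -2*pi/5): K = 1/25.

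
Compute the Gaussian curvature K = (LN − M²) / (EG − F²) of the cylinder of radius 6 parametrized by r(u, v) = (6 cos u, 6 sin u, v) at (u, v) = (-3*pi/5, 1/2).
K = 0

Coefficients of the first fundamental form: E = 36, F = 0, G = 1.
Coefficients of the second fundamental form: L = -6, M = 0, N = 0.
Assemble K = (LN − M²)/(EG − F²) = 0. At (u, v) = (-3*pi/5, 1/2): K = 0.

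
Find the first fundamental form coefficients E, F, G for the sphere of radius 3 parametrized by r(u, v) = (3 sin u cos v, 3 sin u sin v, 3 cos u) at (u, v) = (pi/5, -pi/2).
E = 9;  F = 0;  G = 45/8 - 9*sqrt(5)/8

Partials: r_u = (3*cos(u)*cos(v), 3*sin(v)*cos(u), -3*sin(u)), r_v = (-3*sin(u)*sin(v), 3*sin(u)*cos(v), 0). As functions of (u, v):
  E = r_u · r_u = 9,
  F = r_u · r_v = 0,
  G = r_v · r_v = 9*sin(u)^2.
Evaluating at (u, v) = (pi/5, -pi/2): E = 9, F = 0, G = 45/8 - 9*sqrt(5)/8.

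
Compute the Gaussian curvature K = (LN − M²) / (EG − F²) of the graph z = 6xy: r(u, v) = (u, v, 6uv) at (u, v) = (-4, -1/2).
K = -9/85849

Coefficients of the first fundamental form: E = 36*v^2 + 1, F = 36*u*v, G = 36*u^2 + 1.
Coefficients of the second fundamental form: L = 0, M = 6/sqrt(36*u^2 + 36*v^2 + 1), N = 0.
Assemble K = (LN − M²)/(EG − F²) = -36/(1296*u^4 + 2592*u^2*v^2 + 72*u^2 + 1296*v^4 + 72*v^2 + 1). At (u, v) = (-4, -1/2): K = -9/85849.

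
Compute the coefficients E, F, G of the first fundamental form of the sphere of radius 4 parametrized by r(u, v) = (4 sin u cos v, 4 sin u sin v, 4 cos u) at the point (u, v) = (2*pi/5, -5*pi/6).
E = 16;  F = 0;  G = 2*sqrt(5) + 10

Partials: r_u = (4*cos(u)*cos(v), 4*sin(v)*cos(u), -4*sin(u)), r_v = (-4*sin(u)*sin(v), 4*sin(u)*cos(v), 0). As functions of (u, v):
  E = r_u · r_u = 16,
  F = r_u · r_v = 0,
  G = r_v · r_v = 16*sin(u)^2.
Evaluating at (u, v) = (2*pi/5, -5*pi/6): E = 16, F = 0, G = 2*sqrt(5) + 10.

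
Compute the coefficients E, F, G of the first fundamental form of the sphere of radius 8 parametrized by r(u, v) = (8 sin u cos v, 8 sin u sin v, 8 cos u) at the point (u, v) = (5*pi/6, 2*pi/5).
E = 64;  F = 0;  G = 16

Partials: r_u = (8*cos(u)*cos(v), 8*sin(v)*cos(u), -8*sin(u)), r_v = (-8*sin(u)*sin(v), 8*sin(u)*cos(v), 0). As functions of (u, v):
  E = r_u · r_u = 64,
  F = r_u · r_v = 0,
  G = r_v · r_v = 64*sin(u)^2.
Evaluating at (u, v) = (5*pi/6, 2*pi/5): E = 64, F = 0, G = 16.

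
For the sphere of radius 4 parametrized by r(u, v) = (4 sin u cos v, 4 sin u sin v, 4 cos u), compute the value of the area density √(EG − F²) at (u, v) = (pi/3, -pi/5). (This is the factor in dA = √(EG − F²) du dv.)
√(EG − F²)|_{(pi/3, -pi/5)} = 8*sqrt(3)

E = 16, F = 0, G = 16*sin(u)^2, so EG − F² = 256*sin(u)^2. Taking the positive square root: √(EG − F²) = 16*Abs(sin(u)). At (u, v) = (pi/3, -pi/5): 8*sqrt(3).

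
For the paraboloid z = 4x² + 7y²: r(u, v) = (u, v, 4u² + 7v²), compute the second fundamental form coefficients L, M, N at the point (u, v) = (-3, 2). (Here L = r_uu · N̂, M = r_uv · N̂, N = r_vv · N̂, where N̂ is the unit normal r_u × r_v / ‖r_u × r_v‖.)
L = 8*sqrt(1361)/1361;  M = 0;  N = 14*sqrt(1361)/1361

Compute the unit normal N̂(u, v) = (-8*u/sqrt(64*u^2 + 196*v^2 + 1), -14*v/sqrt(64*u^2 + 196*v^2 + 1), 1/sqrt(64*u^2 + 196*v^2 + 1)), and the second partials r_uu, r_uv, r_vv. Take dot products:
  L(u, v) = r_uu · N̂ = 8/sqrt(64*u^2 + 196*v^2 + 1),
  M(u, v) = r_uv · N̂ = 0,
  N(u, v) = r_vv · N̂ = 14/sqrt(64*u^2 + 196*v^2 + 1).
Evaluating at (u, v) = (-3, 2):
  L = 8*sqrt(1361)/1361, M = 0, N = 14*sqrt(1361)/1361.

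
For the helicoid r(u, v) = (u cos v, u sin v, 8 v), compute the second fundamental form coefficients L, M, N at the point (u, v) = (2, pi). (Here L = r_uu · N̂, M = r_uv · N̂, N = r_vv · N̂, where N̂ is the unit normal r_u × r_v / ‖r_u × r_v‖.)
L = 0;  M = -4*sqrt(17)/17;  N = 0

Compute the unit normal N̂(u, v) = (8*sin(v)/sqrt(u^2 + 64), -8*cos(v)/sqrt(u^2 + 64), u/sqrt(u^2 + 64)), and the second partials r_uu, r_uv, r_vv. Take dot products:
  L(u, v) = r_uu · N̂ = 0,
  M(u, v) = r_uv · N̂ = -8/sqrt(u^2 + 64),
  N(u, v) = r_vv · N̂ = 0.
Evaluating at (u, v) = (2, pi):
  L = 0, M = -4*sqrt(17)/17, N = 0.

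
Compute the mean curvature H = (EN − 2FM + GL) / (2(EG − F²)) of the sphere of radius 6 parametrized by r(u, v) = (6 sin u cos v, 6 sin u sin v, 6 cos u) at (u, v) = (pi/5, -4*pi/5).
H = -1/6

With E = 36, F = 0, G = 36*sin(u)^2, L = -6*sin(u)/Abs(sin(u)), M = 0, N = -6*sin(u)^3/Abs(sin(u)), assemble
  H = (EN − 2FM + GL) / (2(EG − F²)) = -sin(u)/(6*Abs(sin(u))).
At (u, v) = (pi/5, -4*pi/5): H = -1/6.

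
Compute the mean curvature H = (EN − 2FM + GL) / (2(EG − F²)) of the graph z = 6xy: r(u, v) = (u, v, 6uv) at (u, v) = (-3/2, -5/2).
H = -810*sqrt(307)/94249

With E = 36*v^2 + 1, F = 36*u*v, G = 36*u^2 + 1, L = 0, M = 6/sqrt(36*u^2 + 36*v^2 + 1), N = 0, assemble
  H = (EN − 2FM + GL) / (2(EG − F²)) = -216*u*v/(36*u^2 + 36*v^2 + 1)^(3/2).
At (u, v) = (-3/2, -5/2): H = -810*sqrt(307)/94249.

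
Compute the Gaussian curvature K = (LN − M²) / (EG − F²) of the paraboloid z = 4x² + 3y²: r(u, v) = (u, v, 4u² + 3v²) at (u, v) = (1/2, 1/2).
K = 12/169

Coefficients of the first fundamental form: E = 64*u^2 + 1, F = 48*u*v, G = 36*v^2 + 1.
Coefficients of the second fundamental form: L = 8/sqrt(64*u^2 + 36*v^2 + 1), M = 0, N = 6/sqrt(64*u^2 + 36*v^2 + 1).
Assemble K = (LN − M²)/(EG − F²) = 48/(4096*u^4 + 4608*u^2*v^2 + 128*u^2 + 1296*v^4 + 72*v^2 + 1). At (u, v) = (1/2, 1/2): K = 12/169.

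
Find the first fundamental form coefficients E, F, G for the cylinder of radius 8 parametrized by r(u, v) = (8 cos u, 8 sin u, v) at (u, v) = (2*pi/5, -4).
E = 64;  F = 0;  G = 1

Partials: r_u = (-8*sin(u), 8*cos(u), 0), r_v = (0, 0, 1). As functions of (u, v):
  E = r_u · r_u = 64,
  F = r_u · r_v = 0,
  G = r_v · r_v = 1.
Evaluating at (u, v) = (2*pi/5, -4): E = 64, F = 0, G = 1.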